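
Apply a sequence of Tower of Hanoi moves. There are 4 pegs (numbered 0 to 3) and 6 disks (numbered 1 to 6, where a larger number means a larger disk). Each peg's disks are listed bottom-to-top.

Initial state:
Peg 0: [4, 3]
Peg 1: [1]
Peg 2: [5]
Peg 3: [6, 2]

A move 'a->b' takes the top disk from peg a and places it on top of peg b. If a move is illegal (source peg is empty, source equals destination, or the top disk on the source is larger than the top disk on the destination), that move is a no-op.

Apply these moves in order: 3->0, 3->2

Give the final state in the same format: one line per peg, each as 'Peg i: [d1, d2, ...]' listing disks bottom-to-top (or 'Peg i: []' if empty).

After move 1 (3->0):
Peg 0: [4, 3, 2]
Peg 1: [1]
Peg 2: [5]
Peg 3: [6]

After move 2 (3->2):
Peg 0: [4, 3, 2]
Peg 1: [1]
Peg 2: [5]
Peg 3: [6]

Answer: Peg 0: [4, 3, 2]
Peg 1: [1]
Peg 2: [5]
Peg 3: [6]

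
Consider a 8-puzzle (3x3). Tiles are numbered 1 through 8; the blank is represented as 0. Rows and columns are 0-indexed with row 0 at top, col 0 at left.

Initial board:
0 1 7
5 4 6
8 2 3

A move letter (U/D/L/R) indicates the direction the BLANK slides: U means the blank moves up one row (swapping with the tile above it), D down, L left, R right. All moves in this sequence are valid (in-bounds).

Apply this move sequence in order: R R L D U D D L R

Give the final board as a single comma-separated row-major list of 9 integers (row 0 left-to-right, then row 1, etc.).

After move 1 (R):
1 0 7
5 4 6
8 2 3

After move 2 (R):
1 7 0
5 4 6
8 2 3

After move 3 (L):
1 0 7
5 4 6
8 2 3

After move 4 (D):
1 4 7
5 0 6
8 2 3

After move 5 (U):
1 0 7
5 4 6
8 2 3

After move 6 (D):
1 4 7
5 0 6
8 2 3

After move 7 (D):
1 4 7
5 2 6
8 0 3

After move 8 (L):
1 4 7
5 2 6
0 8 3

After move 9 (R):
1 4 7
5 2 6
8 0 3

Answer: 1, 4, 7, 5, 2, 6, 8, 0, 3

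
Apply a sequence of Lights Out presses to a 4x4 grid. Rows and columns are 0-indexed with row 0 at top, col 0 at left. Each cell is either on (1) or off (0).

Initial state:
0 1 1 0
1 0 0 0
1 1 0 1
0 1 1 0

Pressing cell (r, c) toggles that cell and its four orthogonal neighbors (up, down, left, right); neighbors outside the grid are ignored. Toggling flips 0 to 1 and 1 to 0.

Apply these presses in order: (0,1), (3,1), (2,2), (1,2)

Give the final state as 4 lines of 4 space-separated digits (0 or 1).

Answer: 1 0 1 0
1 0 0 1
1 1 0 0
1 0 1 0

Derivation:
After press 1 at (0,1):
1 0 0 0
1 1 0 0
1 1 0 1
0 1 1 0

After press 2 at (3,1):
1 0 0 0
1 1 0 0
1 0 0 1
1 0 0 0

After press 3 at (2,2):
1 0 0 0
1 1 1 0
1 1 1 0
1 0 1 0

After press 4 at (1,2):
1 0 1 0
1 0 0 1
1 1 0 0
1 0 1 0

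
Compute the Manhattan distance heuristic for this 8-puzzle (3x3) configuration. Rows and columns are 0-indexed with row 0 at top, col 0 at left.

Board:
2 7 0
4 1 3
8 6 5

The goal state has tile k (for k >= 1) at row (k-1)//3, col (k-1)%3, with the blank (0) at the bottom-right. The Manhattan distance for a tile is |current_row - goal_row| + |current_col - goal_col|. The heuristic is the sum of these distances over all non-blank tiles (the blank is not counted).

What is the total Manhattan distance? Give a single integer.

Answer: 12

Derivation:
Tile 2: at (0,0), goal (0,1), distance |0-0|+|0-1| = 1
Tile 7: at (0,1), goal (2,0), distance |0-2|+|1-0| = 3
Tile 4: at (1,0), goal (1,0), distance |1-1|+|0-0| = 0
Tile 1: at (1,1), goal (0,0), distance |1-0|+|1-0| = 2
Tile 3: at (1,2), goal (0,2), distance |1-0|+|2-2| = 1
Tile 8: at (2,0), goal (2,1), distance |2-2|+|0-1| = 1
Tile 6: at (2,1), goal (1,2), distance |2-1|+|1-2| = 2
Tile 5: at (2,2), goal (1,1), distance |2-1|+|2-1| = 2
Sum: 1 + 3 + 0 + 2 + 1 + 1 + 2 + 2 = 12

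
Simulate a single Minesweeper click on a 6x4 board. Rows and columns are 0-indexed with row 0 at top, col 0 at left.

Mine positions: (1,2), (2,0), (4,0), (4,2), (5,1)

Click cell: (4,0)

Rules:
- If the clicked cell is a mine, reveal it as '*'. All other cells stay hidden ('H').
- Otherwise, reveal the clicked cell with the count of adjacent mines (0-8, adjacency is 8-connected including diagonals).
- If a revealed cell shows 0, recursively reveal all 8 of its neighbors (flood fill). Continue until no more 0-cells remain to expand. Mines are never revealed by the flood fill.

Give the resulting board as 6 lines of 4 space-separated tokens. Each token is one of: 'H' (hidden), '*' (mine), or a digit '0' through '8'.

H H H H
H H H H
H H H H
H H H H
* H H H
H H H H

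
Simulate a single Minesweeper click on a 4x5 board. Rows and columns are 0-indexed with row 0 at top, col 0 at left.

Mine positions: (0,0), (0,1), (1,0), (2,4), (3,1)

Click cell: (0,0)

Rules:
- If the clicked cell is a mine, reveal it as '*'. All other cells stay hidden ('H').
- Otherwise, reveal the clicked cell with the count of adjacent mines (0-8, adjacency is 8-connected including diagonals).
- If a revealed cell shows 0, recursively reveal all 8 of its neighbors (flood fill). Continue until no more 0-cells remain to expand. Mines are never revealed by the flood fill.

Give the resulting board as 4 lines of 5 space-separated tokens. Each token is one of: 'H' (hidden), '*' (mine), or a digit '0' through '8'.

* H H H H
H H H H H
H H H H H
H H H H H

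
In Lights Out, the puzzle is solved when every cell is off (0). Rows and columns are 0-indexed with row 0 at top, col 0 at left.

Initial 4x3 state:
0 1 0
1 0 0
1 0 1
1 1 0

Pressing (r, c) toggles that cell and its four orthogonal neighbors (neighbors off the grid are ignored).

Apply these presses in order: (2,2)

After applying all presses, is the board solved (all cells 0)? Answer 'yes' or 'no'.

After press 1 at (2,2):
0 1 0
1 0 1
1 1 0
1 1 1

Lights still on: 8

Answer: no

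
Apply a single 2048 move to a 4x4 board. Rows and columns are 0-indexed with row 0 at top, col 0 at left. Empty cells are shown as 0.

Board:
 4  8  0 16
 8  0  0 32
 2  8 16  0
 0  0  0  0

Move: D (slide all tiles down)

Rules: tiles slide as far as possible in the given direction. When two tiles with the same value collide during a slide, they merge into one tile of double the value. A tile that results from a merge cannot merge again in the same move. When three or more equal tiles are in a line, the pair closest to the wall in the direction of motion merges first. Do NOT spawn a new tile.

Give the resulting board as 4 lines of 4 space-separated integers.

Answer:  0  0  0  0
 4  0  0  0
 8  0  0 16
 2 16 16 32

Derivation:
Slide down:
col 0: [4, 8, 2, 0] -> [0, 4, 8, 2]
col 1: [8, 0, 8, 0] -> [0, 0, 0, 16]
col 2: [0, 0, 16, 0] -> [0, 0, 0, 16]
col 3: [16, 32, 0, 0] -> [0, 0, 16, 32]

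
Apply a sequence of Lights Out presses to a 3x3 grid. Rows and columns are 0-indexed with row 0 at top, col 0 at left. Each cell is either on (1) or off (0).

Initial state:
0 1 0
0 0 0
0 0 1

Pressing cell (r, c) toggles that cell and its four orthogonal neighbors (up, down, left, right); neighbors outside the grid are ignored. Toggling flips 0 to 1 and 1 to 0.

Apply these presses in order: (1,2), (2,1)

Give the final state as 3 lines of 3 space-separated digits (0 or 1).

Answer: 0 1 1
0 0 1
1 1 1

Derivation:
After press 1 at (1,2):
0 1 1
0 1 1
0 0 0

After press 2 at (2,1):
0 1 1
0 0 1
1 1 1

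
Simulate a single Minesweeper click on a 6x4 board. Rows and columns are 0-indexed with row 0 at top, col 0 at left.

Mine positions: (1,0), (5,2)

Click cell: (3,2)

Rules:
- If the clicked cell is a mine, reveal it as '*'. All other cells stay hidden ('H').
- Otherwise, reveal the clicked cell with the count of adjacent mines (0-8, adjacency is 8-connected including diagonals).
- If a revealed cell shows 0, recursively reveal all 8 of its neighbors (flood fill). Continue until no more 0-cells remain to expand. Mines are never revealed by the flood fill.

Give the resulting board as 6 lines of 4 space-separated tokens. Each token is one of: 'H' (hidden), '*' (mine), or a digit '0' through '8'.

H 1 0 0
H 1 0 0
1 1 0 0
0 0 0 0
0 1 1 1
0 1 H H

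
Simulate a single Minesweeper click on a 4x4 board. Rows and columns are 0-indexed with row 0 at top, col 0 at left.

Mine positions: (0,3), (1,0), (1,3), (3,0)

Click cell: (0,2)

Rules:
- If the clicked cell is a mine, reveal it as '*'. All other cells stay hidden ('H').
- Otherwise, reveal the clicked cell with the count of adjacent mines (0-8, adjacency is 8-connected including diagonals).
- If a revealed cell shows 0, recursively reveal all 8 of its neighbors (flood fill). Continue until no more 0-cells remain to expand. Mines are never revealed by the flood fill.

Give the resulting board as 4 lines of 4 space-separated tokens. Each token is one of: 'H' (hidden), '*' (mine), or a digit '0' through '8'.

H H 2 H
H H H H
H H H H
H H H H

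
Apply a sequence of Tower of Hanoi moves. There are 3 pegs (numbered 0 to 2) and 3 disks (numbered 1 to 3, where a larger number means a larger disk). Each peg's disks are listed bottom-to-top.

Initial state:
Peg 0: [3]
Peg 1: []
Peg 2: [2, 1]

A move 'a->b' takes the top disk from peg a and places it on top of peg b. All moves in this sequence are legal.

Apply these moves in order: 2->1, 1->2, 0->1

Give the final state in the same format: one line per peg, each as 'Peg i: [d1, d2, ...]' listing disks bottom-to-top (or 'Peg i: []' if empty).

Answer: Peg 0: []
Peg 1: [3]
Peg 2: [2, 1]

Derivation:
After move 1 (2->1):
Peg 0: [3]
Peg 1: [1]
Peg 2: [2]

After move 2 (1->2):
Peg 0: [3]
Peg 1: []
Peg 2: [2, 1]

After move 3 (0->1):
Peg 0: []
Peg 1: [3]
Peg 2: [2, 1]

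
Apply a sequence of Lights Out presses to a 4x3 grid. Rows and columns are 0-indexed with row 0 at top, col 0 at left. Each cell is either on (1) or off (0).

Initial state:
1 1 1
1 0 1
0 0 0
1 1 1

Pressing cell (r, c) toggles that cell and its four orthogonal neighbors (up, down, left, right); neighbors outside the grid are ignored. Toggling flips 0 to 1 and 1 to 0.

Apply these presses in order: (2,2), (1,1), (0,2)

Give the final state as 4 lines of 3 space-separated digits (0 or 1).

Answer: 1 1 0
0 1 0
0 0 1
1 1 0

Derivation:
After press 1 at (2,2):
1 1 1
1 0 0
0 1 1
1 1 0

After press 2 at (1,1):
1 0 1
0 1 1
0 0 1
1 1 0

After press 3 at (0,2):
1 1 0
0 1 0
0 0 1
1 1 0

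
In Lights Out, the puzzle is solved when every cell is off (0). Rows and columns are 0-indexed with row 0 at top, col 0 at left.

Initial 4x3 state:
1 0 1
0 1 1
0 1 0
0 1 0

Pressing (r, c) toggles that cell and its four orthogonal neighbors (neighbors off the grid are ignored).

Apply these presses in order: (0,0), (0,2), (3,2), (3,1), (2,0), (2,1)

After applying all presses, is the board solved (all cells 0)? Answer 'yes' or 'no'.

Answer: yes

Derivation:
After press 1 at (0,0):
0 1 1
1 1 1
0 1 0
0 1 0

After press 2 at (0,2):
0 0 0
1 1 0
0 1 0
0 1 0

After press 3 at (3,2):
0 0 0
1 1 0
0 1 1
0 0 1

After press 4 at (3,1):
0 0 0
1 1 0
0 0 1
1 1 0

After press 5 at (2,0):
0 0 0
0 1 0
1 1 1
0 1 0

After press 6 at (2,1):
0 0 0
0 0 0
0 0 0
0 0 0

Lights still on: 0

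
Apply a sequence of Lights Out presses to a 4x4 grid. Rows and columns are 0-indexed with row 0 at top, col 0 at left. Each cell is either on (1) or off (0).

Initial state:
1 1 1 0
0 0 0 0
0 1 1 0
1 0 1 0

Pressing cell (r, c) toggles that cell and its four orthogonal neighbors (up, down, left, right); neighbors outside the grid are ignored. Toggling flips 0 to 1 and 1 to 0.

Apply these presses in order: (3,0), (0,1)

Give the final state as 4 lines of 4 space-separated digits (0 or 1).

Answer: 0 0 0 0
0 1 0 0
1 1 1 0
0 1 1 0

Derivation:
After press 1 at (3,0):
1 1 1 0
0 0 0 0
1 1 1 0
0 1 1 0

After press 2 at (0,1):
0 0 0 0
0 1 0 0
1 1 1 0
0 1 1 0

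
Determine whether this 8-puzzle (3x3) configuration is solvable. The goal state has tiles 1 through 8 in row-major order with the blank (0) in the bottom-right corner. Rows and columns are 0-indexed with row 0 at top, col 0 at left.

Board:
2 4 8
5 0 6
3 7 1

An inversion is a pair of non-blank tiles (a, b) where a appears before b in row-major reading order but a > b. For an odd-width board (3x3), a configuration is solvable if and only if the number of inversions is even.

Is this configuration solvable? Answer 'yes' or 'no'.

Answer: yes

Derivation:
Inversions (pairs i<j in row-major order where tile[i] > tile[j] > 0): 14
14 is even, so the puzzle is solvable.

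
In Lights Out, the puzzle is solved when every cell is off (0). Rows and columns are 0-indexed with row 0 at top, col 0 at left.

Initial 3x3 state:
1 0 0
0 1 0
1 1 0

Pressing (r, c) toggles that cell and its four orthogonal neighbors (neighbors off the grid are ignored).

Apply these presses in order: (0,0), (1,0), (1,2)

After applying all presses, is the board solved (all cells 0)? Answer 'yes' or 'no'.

Answer: no

Derivation:
After press 1 at (0,0):
0 1 0
1 1 0
1 1 0

After press 2 at (1,0):
1 1 0
0 0 0
0 1 0

After press 3 at (1,2):
1 1 1
0 1 1
0 1 1

Lights still on: 7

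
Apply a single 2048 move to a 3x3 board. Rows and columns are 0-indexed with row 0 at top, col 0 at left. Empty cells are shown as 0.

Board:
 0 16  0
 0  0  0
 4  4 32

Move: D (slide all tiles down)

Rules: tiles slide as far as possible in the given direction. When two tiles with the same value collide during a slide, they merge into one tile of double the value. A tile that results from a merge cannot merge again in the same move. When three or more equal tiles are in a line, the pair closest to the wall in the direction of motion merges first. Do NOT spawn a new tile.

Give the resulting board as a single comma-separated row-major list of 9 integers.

Answer: 0, 0, 0, 0, 16, 0, 4, 4, 32

Derivation:
Slide down:
col 0: [0, 0, 4] -> [0, 0, 4]
col 1: [16, 0, 4] -> [0, 16, 4]
col 2: [0, 0, 32] -> [0, 0, 32]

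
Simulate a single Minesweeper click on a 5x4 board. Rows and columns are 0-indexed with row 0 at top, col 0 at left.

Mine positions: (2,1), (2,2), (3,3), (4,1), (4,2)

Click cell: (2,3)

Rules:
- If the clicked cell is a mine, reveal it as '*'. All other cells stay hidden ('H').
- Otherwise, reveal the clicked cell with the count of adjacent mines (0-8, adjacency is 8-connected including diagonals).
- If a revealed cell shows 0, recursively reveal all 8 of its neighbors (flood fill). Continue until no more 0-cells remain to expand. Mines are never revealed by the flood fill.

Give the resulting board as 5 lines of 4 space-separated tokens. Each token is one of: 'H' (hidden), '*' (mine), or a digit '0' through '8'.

H H H H
H H H H
H H H 2
H H H H
H H H H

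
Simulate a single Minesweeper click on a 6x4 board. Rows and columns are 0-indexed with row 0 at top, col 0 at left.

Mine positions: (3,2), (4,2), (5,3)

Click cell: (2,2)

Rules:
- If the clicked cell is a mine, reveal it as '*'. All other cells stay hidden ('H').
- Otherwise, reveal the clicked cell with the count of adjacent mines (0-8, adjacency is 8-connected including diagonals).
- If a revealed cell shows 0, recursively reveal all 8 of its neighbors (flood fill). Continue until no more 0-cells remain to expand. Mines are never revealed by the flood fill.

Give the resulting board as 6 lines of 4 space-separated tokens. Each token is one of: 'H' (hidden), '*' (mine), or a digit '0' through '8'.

H H H H
H H H H
H H 1 H
H H H H
H H H H
H H H H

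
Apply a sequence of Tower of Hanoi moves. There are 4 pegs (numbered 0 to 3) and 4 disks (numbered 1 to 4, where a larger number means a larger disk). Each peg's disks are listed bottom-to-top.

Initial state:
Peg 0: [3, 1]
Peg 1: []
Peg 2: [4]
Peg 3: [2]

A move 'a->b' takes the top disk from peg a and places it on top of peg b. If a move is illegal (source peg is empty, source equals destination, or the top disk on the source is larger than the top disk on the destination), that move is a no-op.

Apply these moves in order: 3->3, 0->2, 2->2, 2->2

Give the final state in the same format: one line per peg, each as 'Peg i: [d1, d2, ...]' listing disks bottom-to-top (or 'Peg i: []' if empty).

Answer: Peg 0: [3]
Peg 1: []
Peg 2: [4, 1]
Peg 3: [2]

Derivation:
After move 1 (3->3):
Peg 0: [3, 1]
Peg 1: []
Peg 2: [4]
Peg 3: [2]

After move 2 (0->2):
Peg 0: [3]
Peg 1: []
Peg 2: [4, 1]
Peg 3: [2]

After move 3 (2->2):
Peg 0: [3]
Peg 1: []
Peg 2: [4, 1]
Peg 3: [2]

After move 4 (2->2):
Peg 0: [3]
Peg 1: []
Peg 2: [4, 1]
Peg 3: [2]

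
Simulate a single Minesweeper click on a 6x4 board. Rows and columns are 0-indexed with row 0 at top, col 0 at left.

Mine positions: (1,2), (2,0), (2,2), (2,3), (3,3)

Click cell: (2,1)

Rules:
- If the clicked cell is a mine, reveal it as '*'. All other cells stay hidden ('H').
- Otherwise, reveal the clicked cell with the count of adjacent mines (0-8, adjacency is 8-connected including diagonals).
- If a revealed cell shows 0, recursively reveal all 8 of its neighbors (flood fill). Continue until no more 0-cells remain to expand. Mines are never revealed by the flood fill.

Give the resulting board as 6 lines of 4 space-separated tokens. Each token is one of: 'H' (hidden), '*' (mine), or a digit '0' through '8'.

H H H H
H H H H
H 3 H H
H H H H
H H H H
H H H H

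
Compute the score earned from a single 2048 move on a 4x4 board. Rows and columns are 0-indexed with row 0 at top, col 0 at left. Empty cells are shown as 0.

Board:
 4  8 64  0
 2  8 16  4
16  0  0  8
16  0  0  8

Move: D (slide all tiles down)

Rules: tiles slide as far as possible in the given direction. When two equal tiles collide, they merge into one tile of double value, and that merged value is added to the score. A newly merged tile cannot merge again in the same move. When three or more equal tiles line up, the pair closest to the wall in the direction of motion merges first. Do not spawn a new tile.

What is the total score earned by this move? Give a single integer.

Answer: 64

Derivation:
Slide down:
col 0: [4, 2, 16, 16] -> [0, 4, 2, 32]  score +32 (running 32)
col 1: [8, 8, 0, 0] -> [0, 0, 0, 16]  score +16 (running 48)
col 2: [64, 16, 0, 0] -> [0, 0, 64, 16]  score +0 (running 48)
col 3: [0, 4, 8, 8] -> [0, 0, 4, 16]  score +16 (running 64)
Board after move:
 0  0  0  0
 4  0  0  0
 2  0 64  4
32 16 16 16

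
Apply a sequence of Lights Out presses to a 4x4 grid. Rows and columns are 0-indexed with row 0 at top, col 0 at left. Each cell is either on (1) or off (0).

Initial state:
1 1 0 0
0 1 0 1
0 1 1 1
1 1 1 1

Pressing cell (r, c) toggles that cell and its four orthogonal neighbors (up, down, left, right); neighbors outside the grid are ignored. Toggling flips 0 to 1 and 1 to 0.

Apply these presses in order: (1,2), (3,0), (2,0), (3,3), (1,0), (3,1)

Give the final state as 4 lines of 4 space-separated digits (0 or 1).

After press 1 at (1,2):
1 1 1 0
0 0 1 0
0 1 0 1
1 1 1 1

After press 2 at (3,0):
1 1 1 0
0 0 1 0
1 1 0 1
0 0 1 1

After press 3 at (2,0):
1 1 1 0
1 0 1 0
0 0 0 1
1 0 1 1

After press 4 at (3,3):
1 1 1 0
1 0 1 0
0 0 0 0
1 0 0 0

After press 5 at (1,0):
0 1 1 0
0 1 1 0
1 0 0 0
1 0 0 0

After press 6 at (3,1):
0 1 1 0
0 1 1 0
1 1 0 0
0 1 1 0

Answer: 0 1 1 0
0 1 1 0
1 1 0 0
0 1 1 0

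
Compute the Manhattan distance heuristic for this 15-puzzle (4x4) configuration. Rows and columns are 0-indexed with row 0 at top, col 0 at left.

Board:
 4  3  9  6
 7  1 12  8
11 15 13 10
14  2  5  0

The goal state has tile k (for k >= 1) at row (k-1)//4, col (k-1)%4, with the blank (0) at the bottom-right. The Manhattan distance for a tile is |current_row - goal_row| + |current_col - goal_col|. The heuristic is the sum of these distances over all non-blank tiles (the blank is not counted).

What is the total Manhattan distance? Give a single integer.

Answer: 34

Derivation:
Tile 4: at (0,0), goal (0,3), distance |0-0|+|0-3| = 3
Tile 3: at (0,1), goal (0,2), distance |0-0|+|1-2| = 1
Tile 9: at (0,2), goal (2,0), distance |0-2|+|2-0| = 4
Tile 6: at (0,3), goal (1,1), distance |0-1|+|3-1| = 3
Tile 7: at (1,0), goal (1,2), distance |1-1|+|0-2| = 2
Tile 1: at (1,1), goal (0,0), distance |1-0|+|1-0| = 2
Tile 12: at (1,2), goal (2,3), distance |1-2|+|2-3| = 2
Tile 8: at (1,3), goal (1,3), distance |1-1|+|3-3| = 0
Tile 11: at (2,0), goal (2,2), distance |2-2|+|0-2| = 2
Tile 15: at (2,1), goal (3,2), distance |2-3|+|1-2| = 2
Tile 13: at (2,2), goal (3,0), distance |2-3|+|2-0| = 3
Tile 10: at (2,3), goal (2,1), distance |2-2|+|3-1| = 2
Tile 14: at (3,0), goal (3,1), distance |3-3|+|0-1| = 1
Tile 2: at (3,1), goal (0,1), distance |3-0|+|1-1| = 3
Tile 5: at (3,2), goal (1,0), distance |3-1|+|2-0| = 4
Sum: 3 + 1 + 4 + 3 + 2 + 2 + 2 + 0 + 2 + 2 + 3 + 2 + 1 + 3 + 4 = 34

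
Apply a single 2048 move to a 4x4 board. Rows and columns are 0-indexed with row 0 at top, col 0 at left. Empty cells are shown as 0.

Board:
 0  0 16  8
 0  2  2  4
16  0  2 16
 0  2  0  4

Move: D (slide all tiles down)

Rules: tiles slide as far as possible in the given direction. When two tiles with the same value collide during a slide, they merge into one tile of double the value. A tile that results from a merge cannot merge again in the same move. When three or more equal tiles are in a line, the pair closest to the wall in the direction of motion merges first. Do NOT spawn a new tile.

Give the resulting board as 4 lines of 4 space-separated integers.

Slide down:
col 0: [0, 0, 16, 0] -> [0, 0, 0, 16]
col 1: [0, 2, 0, 2] -> [0, 0, 0, 4]
col 2: [16, 2, 2, 0] -> [0, 0, 16, 4]
col 3: [8, 4, 16, 4] -> [8, 4, 16, 4]

Answer:  0  0  0  8
 0  0  0  4
 0  0 16 16
16  4  4  4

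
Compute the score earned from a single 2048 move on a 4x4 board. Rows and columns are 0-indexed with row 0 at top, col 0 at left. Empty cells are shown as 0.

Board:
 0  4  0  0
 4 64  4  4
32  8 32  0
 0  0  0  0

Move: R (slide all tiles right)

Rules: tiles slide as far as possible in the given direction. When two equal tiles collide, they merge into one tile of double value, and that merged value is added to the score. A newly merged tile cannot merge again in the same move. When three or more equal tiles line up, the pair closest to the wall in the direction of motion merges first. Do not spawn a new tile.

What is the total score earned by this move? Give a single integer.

Slide right:
row 0: [0, 4, 0, 0] -> [0, 0, 0, 4]  score +0 (running 0)
row 1: [4, 64, 4, 4] -> [0, 4, 64, 8]  score +8 (running 8)
row 2: [32, 8, 32, 0] -> [0, 32, 8, 32]  score +0 (running 8)
row 3: [0, 0, 0, 0] -> [0, 0, 0, 0]  score +0 (running 8)
Board after move:
 0  0  0  4
 0  4 64  8
 0 32  8 32
 0  0  0  0

Answer: 8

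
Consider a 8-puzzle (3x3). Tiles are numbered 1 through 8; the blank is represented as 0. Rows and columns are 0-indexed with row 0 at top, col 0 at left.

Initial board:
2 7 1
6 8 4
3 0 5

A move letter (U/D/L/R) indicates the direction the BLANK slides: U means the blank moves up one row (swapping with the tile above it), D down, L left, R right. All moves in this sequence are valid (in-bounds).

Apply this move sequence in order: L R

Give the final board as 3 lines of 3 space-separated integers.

After move 1 (L):
2 7 1
6 8 4
0 3 5

After move 2 (R):
2 7 1
6 8 4
3 0 5

Answer: 2 7 1
6 8 4
3 0 5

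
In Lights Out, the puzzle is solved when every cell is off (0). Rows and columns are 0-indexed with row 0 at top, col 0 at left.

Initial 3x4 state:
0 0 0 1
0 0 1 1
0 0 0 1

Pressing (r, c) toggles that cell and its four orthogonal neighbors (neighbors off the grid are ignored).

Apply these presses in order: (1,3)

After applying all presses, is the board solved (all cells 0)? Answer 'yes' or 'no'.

Answer: yes

Derivation:
After press 1 at (1,3):
0 0 0 0
0 0 0 0
0 0 0 0

Lights still on: 0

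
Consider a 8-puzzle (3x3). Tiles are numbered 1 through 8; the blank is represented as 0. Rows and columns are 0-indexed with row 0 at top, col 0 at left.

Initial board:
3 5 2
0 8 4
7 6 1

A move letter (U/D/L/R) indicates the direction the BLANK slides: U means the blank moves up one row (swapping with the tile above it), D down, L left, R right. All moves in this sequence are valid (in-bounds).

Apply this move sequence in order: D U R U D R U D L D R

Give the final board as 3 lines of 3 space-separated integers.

After move 1 (D):
3 5 2
7 8 4
0 6 1

After move 2 (U):
3 5 2
0 8 4
7 6 1

After move 3 (R):
3 5 2
8 0 4
7 6 1

After move 4 (U):
3 0 2
8 5 4
7 6 1

After move 5 (D):
3 5 2
8 0 4
7 6 1

After move 6 (R):
3 5 2
8 4 0
7 6 1

After move 7 (U):
3 5 0
8 4 2
7 6 1

After move 8 (D):
3 5 2
8 4 0
7 6 1

After move 9 (L):
3 5 2
8 0 4
7 6 1

After move 10 (D):
3 5 2
8 6 4
7 0 1

After move 11 (R):
3 5 2
8 6 4
7 1 0

Answer: 3 5 2
8 6 4
7 1 0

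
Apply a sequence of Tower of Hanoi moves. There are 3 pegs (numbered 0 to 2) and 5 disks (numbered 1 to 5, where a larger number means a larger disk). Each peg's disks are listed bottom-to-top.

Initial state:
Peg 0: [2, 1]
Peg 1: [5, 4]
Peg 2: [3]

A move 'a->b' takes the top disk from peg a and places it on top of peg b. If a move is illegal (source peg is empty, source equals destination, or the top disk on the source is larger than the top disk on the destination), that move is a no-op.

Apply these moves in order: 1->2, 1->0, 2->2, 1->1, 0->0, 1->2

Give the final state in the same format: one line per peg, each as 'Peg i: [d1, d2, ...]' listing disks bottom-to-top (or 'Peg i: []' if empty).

After move 1 (1->2):
Peg 0: [2, 1]
Peg 1: [5, 4]
Peg 2: [3]

After move 2 (1->0):
Peg 0: [2, 1]
Peg 1: [5, 4]
Peg 2: [3]

After move 3 (2->2):
Peg 0: [2, 1]
Peg 1: [5, 4]
Peg 2: [3]

After move 4 (1->1):
Peg 0: [2, 1]
Peg 1: [5, 4]
Peg 2: [3]

After move 5 (0->0):
Peg 0: [2, 1]
Peg 1: [5, 4]
Peg 2: [3]

After move 6 (1->2):
Peg 0: [2, 1]
Peg 1: [5, 4]
Peg 2: [3]

Answer: Peg 0: [2, 1]
Peg 1: [5, 4]
Peg 2: [3]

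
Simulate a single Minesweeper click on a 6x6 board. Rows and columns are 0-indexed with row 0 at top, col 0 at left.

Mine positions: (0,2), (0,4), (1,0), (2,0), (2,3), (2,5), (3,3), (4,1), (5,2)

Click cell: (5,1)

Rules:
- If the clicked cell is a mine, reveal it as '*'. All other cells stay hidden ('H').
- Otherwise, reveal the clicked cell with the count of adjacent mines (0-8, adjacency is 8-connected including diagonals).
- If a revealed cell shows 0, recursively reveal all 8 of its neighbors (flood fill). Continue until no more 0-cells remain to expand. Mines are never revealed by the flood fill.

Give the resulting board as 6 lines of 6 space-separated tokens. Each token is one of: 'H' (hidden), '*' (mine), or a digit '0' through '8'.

H H H H H H
H H H H H H
H H H H H H
H H H H H H
H H H H H H
H 2 H H H H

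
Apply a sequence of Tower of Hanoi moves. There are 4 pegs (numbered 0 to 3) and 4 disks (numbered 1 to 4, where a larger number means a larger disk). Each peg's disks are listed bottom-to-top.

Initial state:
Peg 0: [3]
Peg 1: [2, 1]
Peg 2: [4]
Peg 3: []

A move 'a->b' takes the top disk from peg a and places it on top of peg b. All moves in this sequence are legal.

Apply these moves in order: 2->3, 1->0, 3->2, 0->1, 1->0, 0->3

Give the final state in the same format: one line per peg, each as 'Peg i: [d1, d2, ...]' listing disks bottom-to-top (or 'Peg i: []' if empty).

Answer: Peg 0: [3]
Peg 1: [2]
Peg 2: [4]
Peg 3: [1]

Derivation:
After move 1 (2->3):
Peg 0: [3]
Peg 1: [2, 1]
Peg 2: []
Peg 3: [4]

After move 2 (1->0):
Peg 0: [3, 1]
Peg 1: [2]
Peg 2: []
Peg 3: [4]

After move 3 (3->2):
Peg 0: [3, 1]
Peg 1: [2]
Peg 2: [4]
Peg 3: []

After move 4 (0->1):
Peg 0: [3]
Peg 1: [2, 1]
Peg 2: [4]
Peg 3: []

After move 5 (1->0):
Peg 0: [3, 1]
Peg 1: [2]
Peg 2: [4]
Peg 3: []

After move 6 (0->3):
Peg 0: [3]
Peg 1: [2]
Peg 2: [4]
Peg 3: [1]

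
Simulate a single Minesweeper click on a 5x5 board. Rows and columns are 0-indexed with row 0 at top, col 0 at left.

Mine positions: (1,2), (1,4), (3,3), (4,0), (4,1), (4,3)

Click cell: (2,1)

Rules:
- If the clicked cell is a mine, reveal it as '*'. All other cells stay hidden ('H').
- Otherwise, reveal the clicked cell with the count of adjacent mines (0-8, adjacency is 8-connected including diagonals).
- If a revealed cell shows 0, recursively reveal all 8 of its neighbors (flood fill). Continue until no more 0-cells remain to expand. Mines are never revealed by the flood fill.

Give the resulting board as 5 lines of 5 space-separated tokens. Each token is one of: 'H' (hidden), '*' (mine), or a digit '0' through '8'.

H H H H H
H H H H H
H 1 H H H
H H H H H
H H H H H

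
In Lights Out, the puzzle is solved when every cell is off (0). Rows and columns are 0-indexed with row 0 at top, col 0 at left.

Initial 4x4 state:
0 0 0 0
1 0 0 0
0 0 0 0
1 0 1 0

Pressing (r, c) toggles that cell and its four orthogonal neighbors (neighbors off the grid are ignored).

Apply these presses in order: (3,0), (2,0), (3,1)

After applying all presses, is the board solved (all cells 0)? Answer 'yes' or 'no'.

After press 1 at (3,0):
0 0 0 0
1 0 0 0
1 0 0 0
0 1 1 0

After press 2 at (2,0):
0 0 0 0
0 0 0 0
0 1 0 0
1 1 1 0

After press 3 at (3,1):
0 0 0 0
0 0 0 0
0 0 0 0
0 0 0 0

Lights still on: 0

Answer: yes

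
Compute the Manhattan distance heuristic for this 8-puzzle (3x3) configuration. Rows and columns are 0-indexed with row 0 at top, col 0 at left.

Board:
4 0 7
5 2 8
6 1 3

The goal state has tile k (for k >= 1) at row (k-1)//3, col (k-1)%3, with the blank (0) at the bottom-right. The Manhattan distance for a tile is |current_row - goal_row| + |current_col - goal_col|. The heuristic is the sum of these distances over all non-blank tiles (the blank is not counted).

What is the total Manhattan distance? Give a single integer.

Answer: 17

Derivation:
Tile 4: (0,0)->(1,0) = 1
Tile 7: (0,2)->(2,0) = 4
Tile 5: (1,0)->(1,1) = 1
Tile 2: (1,1)->(0,1) = 1
Tile 8: (1,2)->(2,1) = 2
Tile 6: (2,0)->(1,2) = 3
Tile 1: (2,1)->(0,0) = 3
Tile 3: (2,2)->(0,2) = 2
Sum: 1 + 4 + 1 + 1 + 2 + 3 + 3 + 2 = 17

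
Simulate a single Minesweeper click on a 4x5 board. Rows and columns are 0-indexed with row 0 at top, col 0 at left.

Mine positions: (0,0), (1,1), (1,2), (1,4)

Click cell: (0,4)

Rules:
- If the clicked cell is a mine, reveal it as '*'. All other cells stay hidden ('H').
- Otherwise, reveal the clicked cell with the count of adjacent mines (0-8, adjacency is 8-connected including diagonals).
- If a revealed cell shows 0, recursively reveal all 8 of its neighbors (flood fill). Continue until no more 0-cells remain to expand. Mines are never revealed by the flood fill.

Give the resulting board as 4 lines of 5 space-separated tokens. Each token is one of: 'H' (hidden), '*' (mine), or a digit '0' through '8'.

H H H H 1
H H H H H
H H H H H
H H H H H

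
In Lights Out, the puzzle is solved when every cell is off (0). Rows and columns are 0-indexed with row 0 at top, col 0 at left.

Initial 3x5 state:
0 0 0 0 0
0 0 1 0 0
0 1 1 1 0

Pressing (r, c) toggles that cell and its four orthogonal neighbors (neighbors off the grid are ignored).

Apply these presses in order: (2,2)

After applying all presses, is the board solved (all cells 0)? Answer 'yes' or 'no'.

After press 1 at (2,2):
0 0 0 0 0
0 0 0 0 0
0 0 0 0 0

Lights still on: 0

Answer: yes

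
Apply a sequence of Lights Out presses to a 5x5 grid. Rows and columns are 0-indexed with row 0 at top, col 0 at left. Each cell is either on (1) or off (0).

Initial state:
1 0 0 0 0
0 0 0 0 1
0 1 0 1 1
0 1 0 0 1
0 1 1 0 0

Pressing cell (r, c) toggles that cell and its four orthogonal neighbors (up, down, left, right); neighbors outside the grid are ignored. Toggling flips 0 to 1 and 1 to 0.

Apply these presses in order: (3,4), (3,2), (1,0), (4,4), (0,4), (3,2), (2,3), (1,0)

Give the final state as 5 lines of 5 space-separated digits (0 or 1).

Answer: 1 0 0 1 1
0 0 0 1 0
0 1 1 0 1
0 1 0 0 1
0 1 1 1 0

Derivation:
After press 1 at (3,4):
1 0 0 0 0
0 0 0 0 1
0 1 0 1 0
0 1 0 1 0
0 1 1 0 1

After press 2 at (3,2):
1 0 0 0 0
0 0 0 0 1
0 1 1 1 0
0 0 1 0 0
0 1 0 0 1

After press 3 at (1,0):
0 0 0 0 0
1 1 0 0 1
1 1 1 1 0
0 0 1 0 0
0 1 0 0 1

After press 4 at (4,4):
0 0 0 0 0
1 1 0 0 1
1 1 1 1 0
0 0 1 0 1
0 1 0 1 0

After press 5 at (0,4):
0 0 0 1 1
1 1 0 0 0
1 1 1 1 0
0 0 1 0 1
0 1 0 1 0

After press 6 at (3,2):
0 0 0 1 1
1 1 0 0 0
1 1 0 1 0
0 1 0 1 1
0 1 1 1 0

After press 7 at (2,3):
0 0 0 1 1
1 1 0 1 0
1 1 1 0 1
0 1 0 0 1
0 1 1 1 0

After press 8 at (1,0):
1 0 0 1 1
0 0 0 1 0
0 1 1 0 1
0 1 0 0 1
0 1 1 1 0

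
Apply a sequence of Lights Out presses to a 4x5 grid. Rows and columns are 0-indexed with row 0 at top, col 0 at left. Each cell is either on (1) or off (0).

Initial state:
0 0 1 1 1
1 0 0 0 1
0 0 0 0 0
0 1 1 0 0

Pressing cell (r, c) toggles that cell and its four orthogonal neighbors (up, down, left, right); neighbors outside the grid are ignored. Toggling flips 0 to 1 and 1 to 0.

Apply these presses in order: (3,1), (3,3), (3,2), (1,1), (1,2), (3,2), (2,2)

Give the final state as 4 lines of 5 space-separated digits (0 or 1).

After press 1 at (3,1):
0 0 1 1 1
1 0 0 0 1
0 1 0 0 0
1 0 0 0 0

After press 2 at (3,3):
0 0 1 1 1
1 0 0 0 1
0 1 0 1 0
1 0 1 1 1

After press 3 at (3,2):
0 0 1 1 1
1 0 0 0 1
0 1 1 1 0
1 1 0 0 1

After press 4 at (1,1):
0 1 1 1 1
0 1 1 0 1
0 0 1 1 0
1 1 0 0 1

After press 5 at (1,2):
0 1 0 1 1
0 0 0 1 1
0 0 0 1 0
1 1 0 0 1

After press 6 at (3,2):
0 1 0 1 1
0 0 0 1 1
0 0 1 1 0
1 0 1 1 1

After press 7 at (2,2):
0 1 0 1 1
0 0 1 1 1
0 1 0 0 0
1 0 0 1 1

Answer: 0 1 0 1 1
0 0 1 1 1
0 1 0 0 0
1 0 0 1 1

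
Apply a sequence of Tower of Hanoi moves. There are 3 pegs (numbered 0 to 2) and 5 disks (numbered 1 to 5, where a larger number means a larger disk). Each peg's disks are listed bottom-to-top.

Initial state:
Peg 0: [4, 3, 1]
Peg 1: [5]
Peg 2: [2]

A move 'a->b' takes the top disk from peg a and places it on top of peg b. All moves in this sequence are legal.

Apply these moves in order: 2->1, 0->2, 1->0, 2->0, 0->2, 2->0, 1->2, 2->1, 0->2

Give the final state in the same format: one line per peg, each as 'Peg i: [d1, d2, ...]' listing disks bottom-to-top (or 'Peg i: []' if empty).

After move 1 (2->1):
Peg 0: [4, 3, 1]
Peg 1: [5, 2]
Peg 2: []

After move 2 (0->2):
Peg 0: [4, 3]
Peg 1: [5, 2]
Peg 2: [1]

After move 3 (1->0):
Peg 0: [4, 3, 2]
Peg 1: [5]
Peg 2: [1]

After move 4 (2->0):
Peg 0: [4, 3, 2, 1]
Peg 1: [5]
Peg 2: []

After move 5 (0->2):
Peg 0: [4, 3, 2]
Peg 1: [5]
Peg 2: [1]

After move 6 (2->0):
Peg 0: [4, 3, 2, 1]
Peg 1: [5]
Peg 2: []

After move 7 (1->2):
Peg 0: [4, 3, 2, 1]
Peg 1: []
Peg 2: [5]

After move 8 (2->1):
Peg 0: [4, 3, 2, 1]
Peg 1: [5]
Peg 2: []

After move 9 (0->2):
Peg 0: [4, 3, 2]
Peg 1: [5]
Peg 2: [1]

Answer: Peg 0: [4, 3, 2]
Peg 1: [5]
Peg 2: [1]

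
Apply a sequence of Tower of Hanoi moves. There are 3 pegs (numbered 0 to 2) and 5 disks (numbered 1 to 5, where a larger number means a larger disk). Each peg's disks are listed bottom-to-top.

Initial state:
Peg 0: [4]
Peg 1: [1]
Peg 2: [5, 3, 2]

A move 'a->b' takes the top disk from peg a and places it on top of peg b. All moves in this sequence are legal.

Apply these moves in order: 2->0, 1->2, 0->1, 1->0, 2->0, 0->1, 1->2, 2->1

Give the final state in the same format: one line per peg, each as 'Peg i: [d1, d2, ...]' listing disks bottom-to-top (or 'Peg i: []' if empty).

Answer: Peg 0: [4, 2]
Peg 1: [1]
Peg 2: [5, 3]

Derivation:
After move 1 (2->0):
Peg 0: [4, 2]
Peg 1: [1]
Peg 2: [5, 3]

After move 2 (1->2):
Peg 0: [4, 2]
Peg 1: []
Peg 2: [5, 3, 1]

After move 3 (0->1):
Peg 0: [4]
Peg 1: [2]
Peg 2: [5, 3, 1]

After move 4 (1->0):
Peg 0: [4, 2]
Peg 1: []
Peg 2: [5, 3, 1]

After move 5 (2->0):
Peg 0: [4, 2, 1]
Peg 1: []
Peg 2: [5, 3]

After move 6 (0->1):
Peg 0: [4, 2]
Peg 1: [1]
Peg 2: [5, 3]

After move 7 (1->2):
Peg 0: [4, 2]
Peg 1: []
Peg 2: [5, 3, 1]

After move 8 (2->1):
Peg 0: [4, 2]
Peg 1: [1]
Peg 2: [5, 3]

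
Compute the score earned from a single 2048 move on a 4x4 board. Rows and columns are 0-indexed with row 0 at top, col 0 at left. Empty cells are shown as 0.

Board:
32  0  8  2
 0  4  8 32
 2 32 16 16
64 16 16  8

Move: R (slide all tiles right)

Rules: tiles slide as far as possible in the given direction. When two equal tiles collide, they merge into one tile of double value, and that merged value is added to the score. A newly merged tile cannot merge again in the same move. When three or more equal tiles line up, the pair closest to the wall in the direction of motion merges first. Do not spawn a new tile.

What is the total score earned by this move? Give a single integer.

Slide right:
row 0: [32, 0, 8, 2] -> [0, 32, 8, 2]  score +0 (running 0)
row 1: [0, 4, 8, 32] -> [0, 4, 8, 32]  score +0 (running 0)
row 2: [2, 32, 16, 16] -> [0, 2, 32, 32]  score +32 (running 32)
row 3: [64, 16, 16, 8] -> [0, 64, 32, 8]  score +32 (running 64)
Board after move:
 0 32  8  2
 0  4  8 32
 0  2 32 32
 0 64 32  8

Answer: 64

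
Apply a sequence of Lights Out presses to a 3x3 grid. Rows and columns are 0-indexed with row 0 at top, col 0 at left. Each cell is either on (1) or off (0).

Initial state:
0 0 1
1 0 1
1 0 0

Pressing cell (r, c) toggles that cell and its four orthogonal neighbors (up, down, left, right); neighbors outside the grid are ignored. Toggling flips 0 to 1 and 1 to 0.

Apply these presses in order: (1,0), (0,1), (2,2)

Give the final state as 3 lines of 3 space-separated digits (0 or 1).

After press 1 at (1,0):
1 0 1
0 1 1
0 0 0

After press 2 at (0,1):
0 1 0
0 0 1
0 0 0

After press 3 at (2,2):
0 1 0
0 0 0
0 1 1

Answer: 0 1 0
0 0 0
0 1 1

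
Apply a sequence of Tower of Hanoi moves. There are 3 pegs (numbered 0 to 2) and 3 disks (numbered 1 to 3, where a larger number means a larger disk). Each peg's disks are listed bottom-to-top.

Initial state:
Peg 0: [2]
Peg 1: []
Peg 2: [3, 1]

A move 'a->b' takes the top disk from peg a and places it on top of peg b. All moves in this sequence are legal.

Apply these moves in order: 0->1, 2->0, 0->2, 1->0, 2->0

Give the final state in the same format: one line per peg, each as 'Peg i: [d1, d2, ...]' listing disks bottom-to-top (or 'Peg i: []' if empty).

After move 1 (0->1):
Peg 0: []
Peg 1: [2]
Peg 2: [3, 1]

After move 2 (2->0):
Peg 0: [1]
Peg 1: [2]
Peg 2: [3]

After move 3 (0->2):
Peg 0: []
Peg 1: [2]
Peg 2: [3, 1]

After move 4 (1->0):
Peg 0: [2]
Peg 1: []
Peg 2: [3, 1]

After move 5 (2->0):
Peg 0: [2, 1]
Peg 1: []
Peg 2: [3]

Answer: Peg 0: [2, 1]
Peg 1: []
Peg 2: [3]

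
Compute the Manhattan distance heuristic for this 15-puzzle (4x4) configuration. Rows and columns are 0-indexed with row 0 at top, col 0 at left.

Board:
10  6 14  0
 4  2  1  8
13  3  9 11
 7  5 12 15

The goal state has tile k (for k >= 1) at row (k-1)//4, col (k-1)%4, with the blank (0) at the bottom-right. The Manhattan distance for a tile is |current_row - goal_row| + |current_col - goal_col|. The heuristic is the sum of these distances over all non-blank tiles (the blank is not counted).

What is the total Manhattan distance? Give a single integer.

Tile 10: at (0,0), goal (2,1), distance |0-2|+|0-1| = 3
Tile 6: at (0,1), goal (1,1), distance |0-1|+|1-1| = 1
Tile 14: at (0,2), goal (3,1), distance |0-3|+|2-1| = 4
Tile 4: at (1,0), goal (0,3), distance |1-0|+|0-3| = 4
Tile 2: at (1,1), goal (0,1), distance |1-0|+|1-1| = 1
Tile 1: at (1,2), goal (0,0), distance |1-0|+|2-0| = 3
Tile 8: at (1,3), goal (1,3), distance |1-1|+|3-3| = 0
Tile 13: at (2,0), goal (3,0), distance |2-3|+|0-0| = 1
Tile 3: at (2,1), goal (0,2), distance |2-0|+|1-2| = 3
Tile 9: at (2,2), goal (2,0), distance |2-2|+|2-0| = 2
Tile 11: at (2,3), goal (2,2), distance |2-2|+|3-2| = 1
Tile 7: at (3,0), goal (1,2), distance |3-1|+|0-2| = 4
Tile 5: at (3,1), goal (1,0), distance |3-1|+|1-0| = 3
Tile 12: at (3,2), goal (2,3), distance |3-2|+|2-3| = 2
Tile 15: at (3,3), goal (3,2), distance |3-3|+|3-2| = 1
Sum: 3 + 1 + 4 + 4 + 1 + 3 + 0 + 1 + 3 + 2 + 1 + 4 + 3 + 2 + 1 = 33

Answer: 33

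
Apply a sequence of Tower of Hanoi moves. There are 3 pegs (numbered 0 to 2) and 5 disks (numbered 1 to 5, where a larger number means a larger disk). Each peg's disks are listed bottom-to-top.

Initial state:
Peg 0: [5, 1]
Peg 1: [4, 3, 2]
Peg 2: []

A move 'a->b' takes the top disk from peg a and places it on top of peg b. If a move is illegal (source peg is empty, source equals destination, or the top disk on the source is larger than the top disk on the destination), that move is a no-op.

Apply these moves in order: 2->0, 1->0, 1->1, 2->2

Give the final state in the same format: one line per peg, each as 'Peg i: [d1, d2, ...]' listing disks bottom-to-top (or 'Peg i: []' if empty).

Answer: Peg 0: [5, 1]
Peg 1: [4, 3, 2]
Peg 2: []

Derivation:
After move 1 (2->0):
Peg 0: [5, 1]
Peg 1: [4, 3, 2]
Peg 2: []

After move 2 (1->0):
Peg 0: [5, 1]
Peg 1: [4, 3, 2]
Peg 2: []

After move 3 (1->1):
Peg 0: [5, 1]
Peg 1: [4, 3, 2]
Peg 2: []

After move 4 (2->2):
Peg 0: [5, 1]
Peg 1: [4, 3, 2]
Peg 2: []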